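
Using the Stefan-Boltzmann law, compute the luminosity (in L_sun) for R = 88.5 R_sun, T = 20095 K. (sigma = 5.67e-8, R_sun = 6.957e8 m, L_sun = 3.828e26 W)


R = 88.5 * 6.957e8 m = 6.156945e+10 m. L = 4*pi*R^2*sigma*T^4 = 4*pi*(6.156945e+10)^2 * 5.67e-8 * 20095^4 = 4.404286003e+32 W. L/L_sun = 4.404286003e+32 / 3.828e26 = 1.151e+06

1.151e+06 L_sun


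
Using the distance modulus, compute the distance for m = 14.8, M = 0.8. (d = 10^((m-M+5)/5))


d = 10^((m - M + 5)/5) = 10^((14.8 - 0.8 + 5)/5) = 6309.5734

6309.5734 pc


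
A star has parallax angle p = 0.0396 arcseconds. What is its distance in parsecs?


d = 1/p = 1/0.0396 = 25.2525

25.2525 pc


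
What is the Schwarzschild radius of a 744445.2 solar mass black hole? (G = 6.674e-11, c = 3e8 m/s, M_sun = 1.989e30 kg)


M = 744445.2 * 1.989e30 kg = 1.480701503e+36 kg. rs = 2GM/c^2 = 2 * 6.674e-11 * 1.480701503e+36 / (3e8)^2 = 2.196e+09

2.196e+09 m


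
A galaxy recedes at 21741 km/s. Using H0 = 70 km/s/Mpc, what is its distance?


d = v / H0 = 21741 / 70 = 310.5857

310.5857 Mpc


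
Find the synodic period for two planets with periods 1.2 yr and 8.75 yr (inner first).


1/P_syn = |1/P1 - 1/P2| = |1/1.2 - 1/8.75| => P_syn = 1.3907

1.3907 years


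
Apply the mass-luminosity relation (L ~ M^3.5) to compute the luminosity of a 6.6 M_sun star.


L/L_sun = (M/M_sun)^3.5 = 6.6^3.5 = 738.5906

738.5906 L_sun


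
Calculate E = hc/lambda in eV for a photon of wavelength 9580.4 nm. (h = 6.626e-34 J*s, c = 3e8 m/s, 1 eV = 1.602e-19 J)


E = hc/lambda = 6.626e-34 * 3e8 / 9.580e-06 = 2.075e-20 J = 0.1295 eV

0.1295 eV


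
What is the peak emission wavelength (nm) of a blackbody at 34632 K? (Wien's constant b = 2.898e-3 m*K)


lam_max = b / T = 2.898e-3 / 34632 = 8.368e-08 m = 83.6798 nm

83.6798 nm


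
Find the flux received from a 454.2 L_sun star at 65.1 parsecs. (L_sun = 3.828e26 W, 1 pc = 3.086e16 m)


F = L / (4*pi*d^2) = 1.739e+29 / (4*pi*(2.009e+18)^2) = 3.428e-09

3.428e-09 W/m^2


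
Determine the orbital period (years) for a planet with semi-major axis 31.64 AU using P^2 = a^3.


P = a^(3/2) = 31.64^1.5 = 177.9732

177.9732 years


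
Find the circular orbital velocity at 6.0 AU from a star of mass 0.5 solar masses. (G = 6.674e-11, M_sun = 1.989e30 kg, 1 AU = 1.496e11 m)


v = sqrt(GM/r) = sqrt(6.674e-11 * 9.945e+29 / 8.976e+11) = 8599.1213

8599.1213 m/s


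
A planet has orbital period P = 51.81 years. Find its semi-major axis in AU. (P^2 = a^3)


a = P^(2/3) = 51.81^(2/3) = 13.8977

13.8977 AU


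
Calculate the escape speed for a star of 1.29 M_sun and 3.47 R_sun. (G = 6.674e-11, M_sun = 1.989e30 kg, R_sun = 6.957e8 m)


M = 1.29 * 1.989e30 kg = 2.56581e+30 kg; R = 3.47 * 6.957e8 m = 2.414079e+09 m. v_esc = sqrt(2GM/R) = sqrt(2 * 6.674e-11 * 2.56581e+30 / 2.414079e+09) = 376655.7543

376655.7543 m/s


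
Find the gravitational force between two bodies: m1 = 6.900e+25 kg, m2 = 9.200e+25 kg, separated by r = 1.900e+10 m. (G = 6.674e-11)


F = G*m1*m2/r^2 = 6.674e-11 * 6.900e+25 * 9.200e+25 / (1.900e+10)^2 = 6.674e-11 * 6.348e+51 / 3.610e+20 = 1.174e+21

1.174e+21 N


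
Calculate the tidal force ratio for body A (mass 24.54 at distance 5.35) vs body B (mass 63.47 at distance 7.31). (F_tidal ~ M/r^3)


Ratio = (M1/r1^3) / (M2/r2^3) = (24.54/5.35^3) / (63.47/7.31^3) = 0.9863

0.9863


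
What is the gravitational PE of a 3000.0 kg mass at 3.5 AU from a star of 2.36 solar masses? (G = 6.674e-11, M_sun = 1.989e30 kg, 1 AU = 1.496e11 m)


M = 2.36 * 1.989e30 kg = 4.69404e+30 kg; r = 3.5 AU * 1.496e11 m/AU = 5.236e+11 m. U = -GM*m/r = -(6.674e-11 * 4.69404e+30 * 3000.0) / 5.236e+11 = -1.795e+12

-1.795e+12 J


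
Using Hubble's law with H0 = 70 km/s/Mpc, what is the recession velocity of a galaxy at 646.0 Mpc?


v = H0 * d = 70 * 646.0 = 45220.0

45220.0 km/s


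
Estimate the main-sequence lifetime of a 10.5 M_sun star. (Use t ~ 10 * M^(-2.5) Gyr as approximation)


t = 10 * M^(-2.5) = 10 * 10.5^(-2.5) = 0.028

0.028 Gyr


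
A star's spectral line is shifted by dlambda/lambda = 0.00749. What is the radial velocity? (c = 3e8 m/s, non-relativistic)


v = (dlambda/lambda) * c = 0.00749 * 3e8 = 2.247e+06

2.247e+06 m/s


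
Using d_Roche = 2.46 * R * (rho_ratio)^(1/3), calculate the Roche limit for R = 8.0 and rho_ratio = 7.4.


d_Roche = 2.46 * 8.0 * 7.4^(1/3) = 38.3503

38.3503


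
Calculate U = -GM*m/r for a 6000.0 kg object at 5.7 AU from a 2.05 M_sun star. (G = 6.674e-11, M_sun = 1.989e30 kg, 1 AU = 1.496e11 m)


M = 2.05 * 1.989e30 kg = 4.07745e+30 kg; r = 5.7 AU * 1.496e11 m/AU = 8.5272e+11 m. U = -GM*m/r = -(6.674e-11 * 4.07745e+30 * 6000.0) / 8.5272e+11 = -1.915e+12

-1.915e+12 J


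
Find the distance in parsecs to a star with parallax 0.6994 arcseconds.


d = 1/p = 1/0.6994 = 1.4298

1.4298 pc


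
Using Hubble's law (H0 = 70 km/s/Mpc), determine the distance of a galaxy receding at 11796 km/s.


d = v / H0 = 11796 / 70 = 168.5143

168.5143 Mpc


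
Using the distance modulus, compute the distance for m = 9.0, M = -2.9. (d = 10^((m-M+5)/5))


d = 10^((m - M + 5)/5) = 10^((9.0 - -2.9 + 5)/5) = 2398.8329

2398.8329 pc


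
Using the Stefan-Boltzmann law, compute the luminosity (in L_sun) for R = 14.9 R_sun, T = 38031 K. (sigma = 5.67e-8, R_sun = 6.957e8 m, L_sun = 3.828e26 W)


R = 14.9 * 6.957e8 m = 1.036593e+10 m. L = 4*pi*R^2*sigma*T^4 = 4*pi*(1.036593e+10)^2 * 5.67e-8 * 38031^4 = 1.601623552e+32 W. L/L_sun = 1.601623552e+32 / 3.828e26 = 418396.9573

418396.9573 L_sun


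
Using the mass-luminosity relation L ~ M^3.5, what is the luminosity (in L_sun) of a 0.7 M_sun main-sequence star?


L/L_sun = (M/M_sun)^3.5 = 0.7^3.5 = 0.287

0.287 L_sun


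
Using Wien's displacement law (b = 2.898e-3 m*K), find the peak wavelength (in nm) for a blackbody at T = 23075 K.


lam_max = b / T = 2.898e-3 / 23075 = 1.256e-07 m = 125.5905 nm

125.5905 nm


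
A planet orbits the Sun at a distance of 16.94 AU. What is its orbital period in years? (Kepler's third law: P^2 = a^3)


P = a^(3/2) = 16.94^1.5 = 69.722

69.722 years


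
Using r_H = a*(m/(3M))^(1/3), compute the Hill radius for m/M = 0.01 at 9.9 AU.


r_H = a * (m/3M)^(1/3) = 9.9 * (0.01/3)^(1/3) = 1.4789

1.4789 AU


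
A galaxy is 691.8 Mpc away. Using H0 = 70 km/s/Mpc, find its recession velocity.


v = H0 * d = 70 * 691.8 = 48426.0

48426.0 km/s


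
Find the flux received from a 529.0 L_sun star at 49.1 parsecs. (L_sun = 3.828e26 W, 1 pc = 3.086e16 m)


F = L / (4*pi*d^2) = 2.025e+29 / (4*pi*(1.515e+18)^2) = 7.019e-09

7.019e-09 W/m^2


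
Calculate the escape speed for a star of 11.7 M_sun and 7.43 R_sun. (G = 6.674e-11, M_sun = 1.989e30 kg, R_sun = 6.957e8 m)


M = 11.7 * 1.989e30 kg = 2.32713e+31 kg; R = 7.43 * 6.957e8 m = 5.169051e+09 m. v_esc = sqrt(2GM/R) = sqrt(2 * 6.674e-11 * 2.32713e+31 / 5.169051e+09) = 775198.6592

775198.6592 m/s


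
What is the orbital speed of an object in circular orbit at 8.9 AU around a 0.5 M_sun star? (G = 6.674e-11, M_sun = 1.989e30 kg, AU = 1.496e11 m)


v = sqrt(GM/r) = sqrt(6.674e-11 * 9.945e+29 / 1.331e+12) = 7060.4876

7060.4876 m/s


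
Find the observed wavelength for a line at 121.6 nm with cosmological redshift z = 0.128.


lam_obs = lam_emit * (1 + z) = 121.6 * (1 + 0.128) = 137.1648

137.1648 nm


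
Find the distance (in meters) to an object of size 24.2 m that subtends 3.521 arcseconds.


D = size / theta_rad, theta_rad = 3.521 * pi/(180*3600) = 1.707e-05, D = 1.418e+06

1.418e+06 m


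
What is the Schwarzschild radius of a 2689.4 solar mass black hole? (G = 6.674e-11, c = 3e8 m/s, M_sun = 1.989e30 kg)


M = 2689.4 * 1.989e30 kg = 5.3492166e+33 kg. rs = 2GM/c^2 = 2 * 6.674e-11 * 5.3492166e+33 / (3e8)^2 = 7.933e+06

7.933e+06 m


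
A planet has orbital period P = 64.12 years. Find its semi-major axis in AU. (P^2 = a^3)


a = P^(2/3) = 64.12^(2/3) = 16.02

16.02 AU


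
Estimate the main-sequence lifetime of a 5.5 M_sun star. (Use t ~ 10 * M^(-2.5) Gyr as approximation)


t = 10 * M^(-2.5) = 10 * 5.5^(-2.5) = 0.141

0.141 Gyr


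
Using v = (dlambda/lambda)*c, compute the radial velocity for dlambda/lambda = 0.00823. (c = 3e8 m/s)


v = (dlambda/lambda) * c = 0.00823 * 3e8 = 2.469e+06

2.469e+06 m/s


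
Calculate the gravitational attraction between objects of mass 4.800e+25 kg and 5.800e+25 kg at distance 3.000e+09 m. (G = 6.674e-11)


F = G*m1*m2/r^2 = 6.674e-11 * 4.800e+25 * 5.800e+25 / (3.000e+09)^2 = 6.674e-11 * 2.784e+51 / 9.000e+18 = 2.064e+22

2.064e+22 N


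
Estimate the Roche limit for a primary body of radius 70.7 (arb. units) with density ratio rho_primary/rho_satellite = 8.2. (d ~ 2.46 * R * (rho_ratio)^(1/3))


d_Roche = 2.46 * 70.7 * 8.2^(1/3) = 350.7189

350.7189


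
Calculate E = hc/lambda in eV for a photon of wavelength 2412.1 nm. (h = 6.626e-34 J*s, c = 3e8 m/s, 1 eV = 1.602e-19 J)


E = hc/lambda = 6.626e-34 * 3e8 / 2.412e-06 = 8.241e-20 J = 0.5144 eV

0.5144 eV


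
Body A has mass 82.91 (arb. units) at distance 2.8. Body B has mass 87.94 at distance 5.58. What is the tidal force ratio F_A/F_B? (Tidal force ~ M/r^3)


Ratio = (M1/r1^3) / (M2/r2^3) = (82.91/2.8^3) / (87.94/5.58^3) = 7.4619

7.4619


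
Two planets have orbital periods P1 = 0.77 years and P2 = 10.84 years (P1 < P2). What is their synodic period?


1/P_syn = |1/P1 - 1/P2| = |1/0.77 - 1/10.84| => P_syn = 0.8289

0.8289 years


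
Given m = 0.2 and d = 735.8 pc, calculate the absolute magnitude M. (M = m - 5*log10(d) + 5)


M = m - 5*log10(d) + 5 = 0.2 - 5*log10(735.8) + 5 = -9.1338

-9.1338


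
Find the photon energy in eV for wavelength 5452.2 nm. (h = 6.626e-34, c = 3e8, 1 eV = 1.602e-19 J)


E = hc/lambda = 6.626e-34 * 3e8 / 5.452e-06 = 3.646e-20 J = 0.2276 eV

0.2276 eV


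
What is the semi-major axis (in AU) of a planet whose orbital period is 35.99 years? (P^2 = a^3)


a = P^(2/3) = 35.99^(2/3) = 10.9007

10.9007 AU


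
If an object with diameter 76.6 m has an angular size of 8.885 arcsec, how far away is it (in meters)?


D = size / theta_rad, theta_rad = 8.885 * pi/(180*3600) = 4.308e-05, D = 1.778e+06

1.778e+06 m


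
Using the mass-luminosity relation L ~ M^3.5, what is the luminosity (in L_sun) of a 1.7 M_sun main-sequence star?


L/L_sun = (M/M_sun)^3.5 = 1.7^3.5 = 6.4058

6.4058 L_sun


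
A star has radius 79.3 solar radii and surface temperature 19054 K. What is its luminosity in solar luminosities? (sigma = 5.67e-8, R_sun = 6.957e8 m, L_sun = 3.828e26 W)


R = 79.3 * 6.957e8 m = 5.516901e+10 m. L = 4*pi*R^2*sigma*T^4 = 4*pi*(5.516901e+10)^2 * 5.67e-8 * 19054^4 = 2.858432544e+32 W. L/L_sun = 2.858432544e+32 / 3.828e26 = 746716.9655

746716.9655 L_sun


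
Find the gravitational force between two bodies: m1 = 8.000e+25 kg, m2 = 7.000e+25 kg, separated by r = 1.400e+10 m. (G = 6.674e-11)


F = G*m1*m2/r^2 = 6.674e-11 * 8.000e+25 * 7.000e+25 / (1.400e+10)^2 = 6.674e-11 * 5.600e+51 / 1.960e+20 = 1.907e+21

1.907e+21 N


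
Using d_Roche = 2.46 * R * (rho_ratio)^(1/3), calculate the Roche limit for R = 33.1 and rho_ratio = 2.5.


d_Roche = 2.46 * 33.1 * 2.5^(1/3) = 110.5121

110.5121


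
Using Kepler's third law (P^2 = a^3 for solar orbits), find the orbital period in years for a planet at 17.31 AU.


P = a^(3/2) = 17.31^1.5 = 72.0188

72.0188 years


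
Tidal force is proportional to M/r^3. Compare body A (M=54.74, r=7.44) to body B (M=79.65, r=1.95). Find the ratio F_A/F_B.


Ratio = (M1/r1^3) / (M2/r2^3) = (54.74/7.44^3) / (79.65/1.95^3) = 0.0124

0.0124


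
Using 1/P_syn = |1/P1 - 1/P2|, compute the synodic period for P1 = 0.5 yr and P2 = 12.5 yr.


1/P_syn = |1/P1 - 1/P2| = |1/0.5 - 1/12.5| => P_syn = 0.5208

0.5208 years


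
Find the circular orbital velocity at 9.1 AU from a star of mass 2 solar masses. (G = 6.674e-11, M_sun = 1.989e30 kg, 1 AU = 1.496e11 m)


v = sqrt(GM/r) = sqrt(6.674e-11 * 3.978e+30 / 1.361e+12) = 13964.9375

13964.9375 m/s


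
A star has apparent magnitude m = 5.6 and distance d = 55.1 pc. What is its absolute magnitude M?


M = m - 5*log10(d) + 5 = 5.6 - 5*log10(55.1) + 5 = 1.8942

1.8942


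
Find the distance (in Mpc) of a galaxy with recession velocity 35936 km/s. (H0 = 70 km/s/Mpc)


d = v / H0 = 35936 / 70 = 513.3714

513.3714 Mpc


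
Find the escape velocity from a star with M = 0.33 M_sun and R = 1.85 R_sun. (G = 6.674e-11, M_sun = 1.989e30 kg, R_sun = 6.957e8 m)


M = 0.33 * 1.989e30 kg = 6.5637e+29 kg; R = 1.85 * 6.957e8 m = 1.287045e+09 m. v_esc = sqrt(2GM/R) = sqrt(2 * 6.674e-11 * 6.5637e+29 / 1.287045e+09) = 260906.918

260906.918 m/s


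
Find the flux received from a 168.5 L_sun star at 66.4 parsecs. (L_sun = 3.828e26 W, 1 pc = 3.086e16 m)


F = L / (4*pi*d^2) = 6.450e+28 / (4*pi*(2.049e+18)^2) = 1.222e-09

1.222e-09 W/m^2


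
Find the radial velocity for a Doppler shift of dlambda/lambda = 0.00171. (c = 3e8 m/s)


v = (dlambda/lambda) * c = 0.00171 * 3e8 = 513000.0

513000.0 m/s


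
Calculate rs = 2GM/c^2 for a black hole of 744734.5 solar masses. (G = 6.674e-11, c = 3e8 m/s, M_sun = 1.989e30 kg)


M = 744734.5 * 1.989e30 kg = 1.48127692e+36 kg. rs = 2GM/c^2 = 2 * 6.674e-11 * 1.48127692e+36 / (3e8)^2 = 2.197e+09

2.197e+09 m


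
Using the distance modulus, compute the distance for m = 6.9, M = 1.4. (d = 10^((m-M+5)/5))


d = 10^((m - M + 5)/5) = 10^((6.9 - 1.4 + 5)/5) = 125.8925

125.8925 pc


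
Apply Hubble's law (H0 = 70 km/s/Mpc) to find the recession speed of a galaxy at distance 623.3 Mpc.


v = H0 * d = 70 * 623.3 = 43631.0

43631.0 km/s


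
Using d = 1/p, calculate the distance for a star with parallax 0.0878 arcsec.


d = 1/p = 1/0.0878 = 11.3895

11.3895 pc


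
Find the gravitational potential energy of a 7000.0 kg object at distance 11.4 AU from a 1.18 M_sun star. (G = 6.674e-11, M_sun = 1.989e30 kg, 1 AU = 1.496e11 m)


M = 1.18 * 1.989e30 kg = 2.34702e+30 kg; r = 11.4 AU * 1.496e11 m/AU = 1.70544e+12 m. U = -GM*m/r = -(6.674e-11 * 2.34702e+30 * 7000.0) / 1.70544e+12 = -6.429e+11

-6.429e+11 J


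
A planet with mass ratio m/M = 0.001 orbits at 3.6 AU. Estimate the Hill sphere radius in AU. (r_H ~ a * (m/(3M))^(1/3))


r_H = a * (m/3M)^(1/3) = 3.6 * (0.001/3)^(1/3) = 0.2496

0.2496 AU


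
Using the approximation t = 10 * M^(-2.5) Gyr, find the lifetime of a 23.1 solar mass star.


t = 10 * M^(-2.5) = 10 * 23.1^(-2.5) = 0.0039

0.0039 Gyr


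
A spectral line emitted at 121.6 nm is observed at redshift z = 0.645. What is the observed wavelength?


lam_obs = lam_emit * (1 + z) = 121.6 * (1 + 0.645) = 200.032

200.032 nm


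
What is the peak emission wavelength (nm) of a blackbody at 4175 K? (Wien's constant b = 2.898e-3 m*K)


lam_max = b / T = 2.898e-3 / 4175 = 6.941e-07 m = 694.1317 nm

694.1317 nm


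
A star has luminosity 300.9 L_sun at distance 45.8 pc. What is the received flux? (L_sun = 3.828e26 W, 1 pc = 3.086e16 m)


F = L / (4*pi*d^2) = 1.152e+29 / (4*pi*(1.413e+18)^2) = 4.588e-09

4.588e-09 W/m^2


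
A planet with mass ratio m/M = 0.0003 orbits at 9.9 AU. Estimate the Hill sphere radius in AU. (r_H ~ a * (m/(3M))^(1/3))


r_H = a * (m/3M)^(1/3) = 9.9 * (0.0003/3)^(1/3) = 0.4595

0.4595 AU


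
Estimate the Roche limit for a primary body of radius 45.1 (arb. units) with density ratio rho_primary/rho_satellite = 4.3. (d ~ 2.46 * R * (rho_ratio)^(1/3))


d_Roche = 2.46 * 45.1 * 4.3^(1/3) = 180.413

180.413


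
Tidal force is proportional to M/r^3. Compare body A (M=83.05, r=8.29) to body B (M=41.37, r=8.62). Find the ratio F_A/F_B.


Ratio = (M1/r1^3) / (M2/r2^3) = (83.05/8.29^3) / (41.37/8.62^3) = 2.2569

2.2569


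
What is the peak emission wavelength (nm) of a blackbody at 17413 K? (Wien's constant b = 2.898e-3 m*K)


lam_max = b / T = 2.898e-3 / 17413 = 1.664e-07 m = 166.4274 nm

166.4274 nm


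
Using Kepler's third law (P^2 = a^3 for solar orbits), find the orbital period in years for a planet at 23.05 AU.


P = a^(3/2) = 23.05^1.5 = 110.664

110.664 years


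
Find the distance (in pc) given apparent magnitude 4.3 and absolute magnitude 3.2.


d = 10^((m - M + 5)/5) = 10^((4.3 - 3.2 + 5)/5) = 16.5959

16.5959 pc


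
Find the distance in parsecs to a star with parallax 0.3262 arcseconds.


d = 1/p = 1/0.3262 = 3.0656

3.0656 pc


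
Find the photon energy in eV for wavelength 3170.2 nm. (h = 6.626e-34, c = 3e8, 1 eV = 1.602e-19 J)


E = hc/lambda = 6.626e-34 * 3e8 / 3.170e-06 = 6.270e-20 J = 0.3914 eV

0.3914 eV


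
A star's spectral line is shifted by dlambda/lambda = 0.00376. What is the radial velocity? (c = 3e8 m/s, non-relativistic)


v = (dlambda/lambda) * c = 0.00376 * 3e8 = 1.128e+06

1.128e+06 m/s


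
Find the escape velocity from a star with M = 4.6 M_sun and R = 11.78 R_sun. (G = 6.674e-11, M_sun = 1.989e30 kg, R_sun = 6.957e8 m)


M = 4.6 * 1.989e30 kg = 9.1494e+30 kg; R = 11.78 * 6.957e8 m = 8.195346e+09 m. v_esc = sqrt(2GM/R) = sqrt(2 * 6.674e-11 * 9.1494e+30 / 8.195346e+09) = 386029.7357

386029.7357 m/s


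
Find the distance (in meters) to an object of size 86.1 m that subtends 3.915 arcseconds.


D = size / theta_rad, theta_rad = 3.915 * pi/(180*3600) = 1.898e-05, D = 4.536e+06

4.536e+06 m


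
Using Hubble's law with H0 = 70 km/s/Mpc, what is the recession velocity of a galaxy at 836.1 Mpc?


v = H0 * d = 70 * 836.1 = 58527.0

58527.0 km/s


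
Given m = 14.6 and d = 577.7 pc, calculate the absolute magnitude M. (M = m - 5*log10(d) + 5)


M = m - 5*log10(d) + 5 = 14.6 - 5*log10(577.7) + 5 = 5.7915

5.7915


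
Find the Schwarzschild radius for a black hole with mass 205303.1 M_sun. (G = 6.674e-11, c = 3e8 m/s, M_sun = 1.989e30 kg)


M = 205303.1 * 1.989e30 kg = 4.083478659e+35 kg. rs = 2GM/c^2 = 2 * 6.674e-11 * 4.083478659e+35 / (3e8)^2 = 6.056e+08

6.056e+08 m


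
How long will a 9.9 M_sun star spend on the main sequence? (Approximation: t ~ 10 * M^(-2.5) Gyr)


t = 10 * M^(-2.5) = 10 * 9.9^(-2.5) = 0.0324

0.0324 Gyr


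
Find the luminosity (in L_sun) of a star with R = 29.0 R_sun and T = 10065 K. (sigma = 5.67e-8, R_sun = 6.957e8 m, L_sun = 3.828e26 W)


R = 29.0 * 6.957e8 m = 2.01753e+10 m. L = 4*pi*R^2*sigma*T^4 = 4*pi*(2.01753e+10)^2 * 5.67e-8 * 10065^4 = 2.976377702e+30 W. L/L_sun = 2.976377702e+30 / 3.828e26 = 7775.2814

7775.2814 L_sun


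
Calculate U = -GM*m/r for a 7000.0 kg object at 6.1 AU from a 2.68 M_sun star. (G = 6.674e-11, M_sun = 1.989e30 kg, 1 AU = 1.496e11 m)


M = 2.68 * 1.989e30 kg = 5.33052e+30 kg; r = 6.1 AU * 1.496e11 m/AU = 9.1256e+11 m. U = -GM*m/r = -(6.674e-11 * 5.33052e+30 * 7000.0) / 9.1256e+11 = -2.729e+12

-2.729e+12 J


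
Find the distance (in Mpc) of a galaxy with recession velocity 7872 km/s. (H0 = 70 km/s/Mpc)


d = v / H0 = 7872 / 70 = 112.4571

112.4571 Mpc


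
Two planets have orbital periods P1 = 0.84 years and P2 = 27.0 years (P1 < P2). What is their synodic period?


1/P_syn = |1/P1 - 1/P2| = |1/0.84 - 1/27.0| => P_syn = 0.867

0.867 years


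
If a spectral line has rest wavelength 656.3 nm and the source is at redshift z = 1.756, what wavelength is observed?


lam_obs = lam_emit * (1 + z) = 656.3 * (1 + 1.756) = 1808.7628

1808.7628 nm


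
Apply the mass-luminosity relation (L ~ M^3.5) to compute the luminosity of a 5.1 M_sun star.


L/L_sun = (M/M_sun)^3.5 = 5.1^3.5 = 299.5681

299.5681 L_sun


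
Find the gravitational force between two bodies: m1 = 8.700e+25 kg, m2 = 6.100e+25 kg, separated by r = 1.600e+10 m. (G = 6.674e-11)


F = G*m1*m2/r^2 = 6.674e-11 * 8.700e+25 * 6.100e+25 / (1.600e+10)^2 = 6.674e-11 * 5.307e+51 / 2.560e+20 = 1.384e+21

1.384e+21 N


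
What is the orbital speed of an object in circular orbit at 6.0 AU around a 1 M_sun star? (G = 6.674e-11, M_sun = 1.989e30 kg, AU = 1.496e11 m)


v = sqrt(GM/r) = sqrt(6.674e-11 * 1.989e+30 / 8.976e+11) = 12160.9939

12160.9939 m/s


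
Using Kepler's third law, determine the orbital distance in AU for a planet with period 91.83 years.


a = P^(2/3) = 91.83^(2/3) = 20.3543

20.3543 AU


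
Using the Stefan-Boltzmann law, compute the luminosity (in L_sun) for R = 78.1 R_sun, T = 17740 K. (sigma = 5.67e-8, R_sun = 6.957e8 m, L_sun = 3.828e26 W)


R = 78.1 * 6.957e8 m = 5.433417e+10 m. L = 4*pi*R^2*sigma*T^4 = 4*pi*(5.433417e+10)^2 * 5.67e-8 * 17740^4 = 2.083307893e+32 W. L/L_sun = 2.083307893e+32 / 3.828e26 = 544228.8123

544228.8123 L_sun


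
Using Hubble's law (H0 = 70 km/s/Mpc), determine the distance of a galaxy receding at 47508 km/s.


d = v / H0 = 47508 / 70 = 678.6857

678.6857 Mpc


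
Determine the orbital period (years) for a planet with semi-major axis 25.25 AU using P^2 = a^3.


P = a^(3/2) = 25.25^1.5 = 126.8797

126.8797 years


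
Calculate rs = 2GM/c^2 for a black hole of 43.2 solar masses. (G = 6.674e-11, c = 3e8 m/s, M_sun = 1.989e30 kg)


M = 43.2 * 1.989e30 kg = 8.59248e+31 kg. rs = 2GM/c^2 = 2 * 6.674e-11 * 8.59248e+31 / (3e8)^2 = 127436.0256

127436.0256 m


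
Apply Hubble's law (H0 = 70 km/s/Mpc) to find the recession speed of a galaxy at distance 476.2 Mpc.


v = H0 * d = 70 * 476.2 = 33334.0

33334.0 km/s


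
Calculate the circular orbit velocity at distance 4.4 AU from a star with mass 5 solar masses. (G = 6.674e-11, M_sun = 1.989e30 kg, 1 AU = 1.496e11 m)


v = sqrt(GM/r) = sqrt(6.674e-11 * 9.945e+30 / 6.582e+11) = 31754.3597

31754.3597 m/s


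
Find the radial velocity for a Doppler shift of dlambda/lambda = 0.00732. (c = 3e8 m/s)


v = (dlambda/lambda) * c = 0.00732 * 3e8 = 2.196e+06

2.196e+06 m/s


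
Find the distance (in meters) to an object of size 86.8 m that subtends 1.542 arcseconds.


D = size / theta_rad, theta_rad = 1.542 * pi/(180*3600) = 7.476e-06, D = 1.161e+07

1.161e+07 m


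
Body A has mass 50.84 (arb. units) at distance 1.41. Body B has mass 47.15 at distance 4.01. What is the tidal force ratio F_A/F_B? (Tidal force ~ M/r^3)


Ratio = (M1/r1^3) / (M2/r2^3) = (50.84/1.41^3) / (47.15/4.01^3) = 24.8027

24.8027


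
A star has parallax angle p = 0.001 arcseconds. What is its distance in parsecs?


d = 1/p = 1/0.001 = 1000.0

1000.0 pc


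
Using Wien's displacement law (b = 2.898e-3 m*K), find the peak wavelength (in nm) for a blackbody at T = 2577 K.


lam_max = b / T = 2.898e-3 / 2577 = 1.125e-06 m = 1124.5634 nm

1124.5634 nm


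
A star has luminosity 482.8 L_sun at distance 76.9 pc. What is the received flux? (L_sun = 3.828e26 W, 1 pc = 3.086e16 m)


F = L / (4*pi*d^2) = 1.848e+29 / (4*pi*(2.373e+18)^2) = 2.611e-09

2.611e-09 W/m^2


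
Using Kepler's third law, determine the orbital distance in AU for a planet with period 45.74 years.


a = P^(2/3) = 45.74^(2/3) = 12.7898

12.7898 AU


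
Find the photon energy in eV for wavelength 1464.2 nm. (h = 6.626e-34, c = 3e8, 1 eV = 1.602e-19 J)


E = hc/lambda = 6.626e-34 * 3e8 / 1.464e-06 = 1.358e-19 J = 0.8474 eV

0.8474 eV


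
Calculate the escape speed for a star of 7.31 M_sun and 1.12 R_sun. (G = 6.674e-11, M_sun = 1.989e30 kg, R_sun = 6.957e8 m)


M = 7.31 * 1.989e30 kg = 1.453959e+31 kg; R = 1.12 * 6.957e8 m = 7.79184e+08 m. v_esc = sqrt(2GM/R) = sqrt(2 * 6.674e-11 * 1.453959e+31 / 7.79184e+08) = 1.578e+06

1.578e+06 m/s


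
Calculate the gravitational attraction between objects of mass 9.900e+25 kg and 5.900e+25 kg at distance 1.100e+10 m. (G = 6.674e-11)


F = G*m1*m2/r^2 = 6.674e-11 * 9.900e+25 * 5.900e+25 / (1.100e+10)^2 = 6.674e-11 * 5.841e+51 / 1.210e+20 = 3.222e+21

3.222e+21 N


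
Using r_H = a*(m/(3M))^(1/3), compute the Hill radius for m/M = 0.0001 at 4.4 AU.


r_H = a * (m/3M)^(1/3) = 4.4 * (0.0001/3)^(1/3) = 0.1416

0.1416 AU


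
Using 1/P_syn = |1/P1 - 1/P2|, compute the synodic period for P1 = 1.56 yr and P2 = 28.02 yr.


1/P_syn = |1/P1 - 1/P2| = |1/1.56 - 1/28.02| => P_syn = 1.652

1.652 years


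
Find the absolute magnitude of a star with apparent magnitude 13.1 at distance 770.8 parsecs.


M = m - 5*log10(d) + 5 = 13.1 - 5*log10(770.8) + 5 = 3.6653

3.6653


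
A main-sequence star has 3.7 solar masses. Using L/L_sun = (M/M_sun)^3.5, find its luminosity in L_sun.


L/L_sun = (M/M_sun)^3.5 = 3.7^3.5 = 97.433

97.433 L_sun


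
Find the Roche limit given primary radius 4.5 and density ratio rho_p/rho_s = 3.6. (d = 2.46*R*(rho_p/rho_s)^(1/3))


d_Roche = 2.46 * 4.5 * 3.6^(1/3) = 16.9661

16.9661


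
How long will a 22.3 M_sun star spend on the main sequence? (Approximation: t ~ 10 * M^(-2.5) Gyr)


t = 10 * M^(-2.5) = 10 * 22.3^(-2.5) = 0.0043

0.0043 Gyr


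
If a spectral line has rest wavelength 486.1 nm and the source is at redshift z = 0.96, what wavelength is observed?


lam_obs = lam_emit * (1 + z) = 486.1 * (1 + 0.96) = 952.756

952.756 nm


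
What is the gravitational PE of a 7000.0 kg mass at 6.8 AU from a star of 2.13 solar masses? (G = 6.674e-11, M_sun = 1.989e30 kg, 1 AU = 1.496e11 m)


M = 2.13 * 1.989e30 kg = 4.23657e+30 kg; r = 6.8 AU * 1.496e11 m/AU = 1.01728e+12 m. U = -GM*m/r = -(6.674e-11 * 4.23657e+30 * 7000.0) / 1.01728e+12 = -1.946e+12

-1.946e+12 J


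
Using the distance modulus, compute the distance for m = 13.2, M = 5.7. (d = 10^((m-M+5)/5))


d = 10^((m - M + 5)/5) = 10^((13.2 - 5.7 + 5)/5) = 316.2278

316.2278 pc


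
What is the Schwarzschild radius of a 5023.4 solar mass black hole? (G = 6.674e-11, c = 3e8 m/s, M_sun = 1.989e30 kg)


M = 5023.4 * 1.989e30 kg = 9.9915426e+33 kg. rs = 2GM/c^2 = 2 * 6.674e-11 * 9.9915426e+33 / (3e8)^2 = 1.482e+07

1.482e+07 m


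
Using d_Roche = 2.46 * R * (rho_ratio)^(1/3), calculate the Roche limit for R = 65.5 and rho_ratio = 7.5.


d_Roche = 2.46 * 65.5 * 7.5^(1/3) = 315.4013

315.4013


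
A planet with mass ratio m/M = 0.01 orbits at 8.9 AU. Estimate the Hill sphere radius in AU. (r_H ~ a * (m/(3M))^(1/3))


r_H = a * (m/3M)^(1/3) = 8.9 * (0.01/3)^(1/3) = 1.3295

1.3295 AU


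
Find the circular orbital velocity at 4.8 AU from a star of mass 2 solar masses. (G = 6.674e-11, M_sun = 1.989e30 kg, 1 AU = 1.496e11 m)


v = sqrt(GM/r) = sqrt(6.674e-11 * 3.978e+30 / 7.181e+11) = 19228.2197

19228.2197 m/s


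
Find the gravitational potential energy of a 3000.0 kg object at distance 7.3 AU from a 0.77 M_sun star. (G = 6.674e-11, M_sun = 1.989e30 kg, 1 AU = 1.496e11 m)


M = 0.77 * 1.989e30 kg = 1.53153e+30 kg; r = 7.3 AU * 1.496e11 m/AU = 1.09208e+12 m. U = -GM*m/r = -(6.674e-11 * 1.53153e+30 * 3000.0) / 1.09208e+12 = -2.808e+11

-2.808e+11 J


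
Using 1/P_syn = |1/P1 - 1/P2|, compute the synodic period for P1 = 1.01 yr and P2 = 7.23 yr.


1/P_syn = |1/P1 - 1/P2| = |1/1.01 - 1/7.23| => P_syn = 1.174

1.174 years


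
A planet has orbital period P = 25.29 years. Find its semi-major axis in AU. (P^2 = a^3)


a = P^(2/3) = 25.29^(2/3) = 8.6159

8.6159 AU


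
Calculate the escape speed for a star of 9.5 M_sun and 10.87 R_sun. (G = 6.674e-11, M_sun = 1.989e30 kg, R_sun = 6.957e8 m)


M = 9.5 * 1.989e30 kg = 1.88955e+31 kg; R = 10.87 * 6.957e8 m = 7.562259e+09 m. v_esc = sqrt(2GM/R) = sqrt(2 * 6.674e-11 * 1.88955e+31 / 7.562259e+09) = 577512.6738

577512.6738 m/s


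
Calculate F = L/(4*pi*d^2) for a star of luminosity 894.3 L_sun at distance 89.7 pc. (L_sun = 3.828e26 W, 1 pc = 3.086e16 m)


F = L / (4*pi*d^2) = 3.423e+29 / (4*pi*(2.768e+18)^2) = 3.555e-09

3.555e-09 W/m^2


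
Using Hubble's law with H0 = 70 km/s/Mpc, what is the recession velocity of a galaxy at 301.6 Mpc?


v = H0 * d = 70 * 301.6 = 21112.0

21112.0 km/s


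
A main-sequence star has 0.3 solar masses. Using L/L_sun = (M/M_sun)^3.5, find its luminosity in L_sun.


L/L_sun = (M/M_sun)^3.5 = 0.3^3.5 = 0.0148

0.0148 L_sun


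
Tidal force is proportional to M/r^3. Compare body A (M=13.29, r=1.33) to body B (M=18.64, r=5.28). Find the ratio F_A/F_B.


Ratio = (M1/r1^3) / (M2/r2^3) = (13.29/1.33^3) / (18.64/5.28^3) = 44.6094

44.6094


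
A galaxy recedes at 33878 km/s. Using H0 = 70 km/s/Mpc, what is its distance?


d = v / H0 = 33878 / 70 = 483.9714

483.9714 Mpc


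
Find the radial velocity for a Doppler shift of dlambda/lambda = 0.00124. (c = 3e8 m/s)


v = (dlambda/lambda) * c = 0.00124 * 3e8 = 372000.0

372000.0 m/s


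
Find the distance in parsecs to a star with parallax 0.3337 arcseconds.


d = 1/p = 1/0.3337 = 2.9967

2.9967 pc


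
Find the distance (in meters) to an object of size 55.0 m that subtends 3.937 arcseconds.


D = size / theta_rad, theta_rad = 3.937 * pi/(180*3600) = 1.909e-05, D = 2.882e+06

2.882e+06 m


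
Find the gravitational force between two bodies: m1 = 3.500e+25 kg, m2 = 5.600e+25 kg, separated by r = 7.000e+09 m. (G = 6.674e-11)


F = G*m1*m2/r^2 = 6.674e-11 * 3.500e+25 * 5.600e+25 / (7.000e+09)^2 = 6.674e-11 * 1.960e+51 / 4.900e+19 = 2.670e+21

2.670e+21 N


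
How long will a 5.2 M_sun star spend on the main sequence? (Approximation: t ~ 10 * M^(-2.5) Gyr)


t = 10 * M^(-2.5) = 10 * 5.2^(-2.5) = 0.1622

0.1622 Gyr


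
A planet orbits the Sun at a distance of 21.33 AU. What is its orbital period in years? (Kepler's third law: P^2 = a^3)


P = a^(3/2) = 21.33^1.5 = 98.5114

98.5114 years


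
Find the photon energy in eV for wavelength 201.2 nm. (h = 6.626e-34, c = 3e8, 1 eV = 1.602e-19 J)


E = hc/lambda = 6.626e-34 * 3e8 / 2.012e-07 = 9.880e-19 J = 6.1671 eV

6.1671 eV


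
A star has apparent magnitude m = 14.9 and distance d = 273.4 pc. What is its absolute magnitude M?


M = m - 5*log10(d) + 5 = 14.9 - 5*log10(273.4) + 5 = 7.716

7.716


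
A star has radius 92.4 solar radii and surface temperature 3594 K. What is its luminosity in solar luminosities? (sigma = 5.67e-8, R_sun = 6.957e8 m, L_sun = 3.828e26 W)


R = 92.4 * 6.957e8 m = 6.428268e+10 m. L = 4*pi*R^2*sigma*T^4 = 4*pi*(6.428268e+10)^2 * 5.67e-8 * 3594^4 = 4.912393671e+29 W. L/L_sun = 4.912393671e+29 / 3.828e26 = 1283.2794

1283.2794 L_sun


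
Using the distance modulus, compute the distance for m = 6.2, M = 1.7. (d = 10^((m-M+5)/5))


d = 10^((m - M + 5)/5) = 10^((6.2 - 1.7 + 5)/5) = 79.4328

79.4328 pc


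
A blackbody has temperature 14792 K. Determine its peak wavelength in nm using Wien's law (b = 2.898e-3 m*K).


lam_max = b / T = 2.898e-3 / 14792 = 1.959e-07 m = 195.9167 nm

195.9167 nm


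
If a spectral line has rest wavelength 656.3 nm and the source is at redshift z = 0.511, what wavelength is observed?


lam_obs = lam_emit * (1 + z) = 656.3 * (1 + 0.511) = 991.6693

991.6693 nm


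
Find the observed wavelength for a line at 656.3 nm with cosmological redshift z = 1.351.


lam_obs = lam_emit * (1 + z) = 656.3 * (1 + 1.351) = 1542.9613

1542.9613 nm


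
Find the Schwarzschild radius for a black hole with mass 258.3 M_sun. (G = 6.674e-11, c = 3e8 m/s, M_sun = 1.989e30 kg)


M = 258.3 * 1.989e30 kg = 5.137587e+32 kg. rs = 2GM/c^2 = 2 * 6.674e-11 * 5.137587e+32 / (3e8)^2 = 761961.2364

761961.2364 m


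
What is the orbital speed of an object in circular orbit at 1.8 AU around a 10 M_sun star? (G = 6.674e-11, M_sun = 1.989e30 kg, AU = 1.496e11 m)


v = sqrt(GM/r) = sqrt(6.674e-11 * 1.989e+31 / 2.693e+11) = 70211.531

70211.531 m/s


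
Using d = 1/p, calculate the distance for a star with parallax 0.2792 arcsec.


d = 1/p = 1/0.2792 = 3.5817

3.5817 pc


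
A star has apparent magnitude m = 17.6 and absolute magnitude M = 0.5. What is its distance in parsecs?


d = 10^((m - M + 5)/5) = 10^((17.6 - 0.5 + 5)/5) = 26302.6799

26302.6799 pc


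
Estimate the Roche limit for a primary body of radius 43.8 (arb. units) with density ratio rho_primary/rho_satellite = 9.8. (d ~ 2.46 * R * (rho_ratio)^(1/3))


d_Roche = 2.46 * 43.8 * 9.8^(1/3) = 230.578

230.578


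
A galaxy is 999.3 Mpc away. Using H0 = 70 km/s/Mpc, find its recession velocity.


v = H0 * d = 70 * 999.3 = 69951.0

69951.0 km/s


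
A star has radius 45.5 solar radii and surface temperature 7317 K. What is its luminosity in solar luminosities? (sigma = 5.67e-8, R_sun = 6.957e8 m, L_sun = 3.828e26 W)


R = 45.5 * 6.957e8 m = 3.165435e+10 m. L = 4*pi*R^2*sigma*T^4 = 4*pi*(3.165435e+10)^2 * 5.67e-8 * 7317^4 = 2.046406672e+30 W. L/L_sun = 2.046406672e+30 / 3.828e26 = 5345.8899

5345.8899 L_sun


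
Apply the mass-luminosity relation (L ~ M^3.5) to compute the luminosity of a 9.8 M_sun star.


L/L_sun = (M/M_sun)^3.5 = 9.8^3.5 = 2946.397

2946.397 L_sun


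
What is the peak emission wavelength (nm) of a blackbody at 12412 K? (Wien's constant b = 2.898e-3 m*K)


lam_max = b / T = 2.898e-3 / 12412 = 2.335e-07 m = 233.4837 nm

233.4837 nm


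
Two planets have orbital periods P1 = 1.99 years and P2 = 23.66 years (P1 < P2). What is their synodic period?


1/P_syn = |1/P1 - 1/P2| = |1/1.99 - 1/23.66| => P_syn = 2.1727

2.1727 years


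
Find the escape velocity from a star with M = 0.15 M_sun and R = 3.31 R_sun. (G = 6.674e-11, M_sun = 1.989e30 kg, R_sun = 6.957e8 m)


M = 0.15 * 1.989e30 kg = 2.9835e+29 kg; R = 3.31 * 6.957e8 m = 2.302767e+09 m. v_esc = sqrt(2GM/R) = sqrt(2 * 6.674e-11 * 2.9835e+29 / 2.302767e+09) = 131506.1676

131506.1676 m/s


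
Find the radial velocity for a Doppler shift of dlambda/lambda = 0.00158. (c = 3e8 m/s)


v = (dlambda/lambda) * c = 0.00158 * 3e8 = 474000.0

474000.0 m/s


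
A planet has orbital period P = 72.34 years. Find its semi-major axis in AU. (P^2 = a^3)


a = P^(2/3) = 72.34^(2/3) = 17.3614

17.3614 AU


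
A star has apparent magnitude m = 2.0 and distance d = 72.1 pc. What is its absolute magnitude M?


M = m - 5*log10(d) + 5 = 2.0 - 5*log10(72.1) + 5 = -2.2897

-2.2897


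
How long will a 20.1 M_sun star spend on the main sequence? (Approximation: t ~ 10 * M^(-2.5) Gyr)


t = 10 * M^(-2.5) = 10 * 20.1^(-2.5) = 0.0055

0.0055 Gyr


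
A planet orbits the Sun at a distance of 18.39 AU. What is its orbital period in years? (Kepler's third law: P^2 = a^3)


P = a^(3/2) = 18.39^1.5 = 78.8629

78.8629 years


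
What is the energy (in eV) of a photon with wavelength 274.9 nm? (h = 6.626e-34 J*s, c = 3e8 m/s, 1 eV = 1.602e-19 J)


E = hc/lambda = 6.626e-34 * 3e8 / 2.749e-07 = 7.231e-19 J = 4.5137 eV

4.5137 eV


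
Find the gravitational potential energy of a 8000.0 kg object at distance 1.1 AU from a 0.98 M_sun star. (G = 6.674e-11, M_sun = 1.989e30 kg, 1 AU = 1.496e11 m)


M = 0.98 * 1.989e30 kg = 1.94922e+30 kg; r = 1.1 AU * 1.496e11 m/AU = 1.6456e+11 m. U = -GM*m/r = -(6.674e-11 * 1.94922e+30 * 8000.0) / 1.6456e+11 = -6.324e+12

-6.324e+12 J


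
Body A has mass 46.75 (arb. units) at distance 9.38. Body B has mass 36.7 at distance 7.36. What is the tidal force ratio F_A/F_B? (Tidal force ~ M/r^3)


Ratio = (M1/r1^3) / (M2/r2^3) = (46.75/9.38^3) / (36.7/7.36^3) = 0.6154

0.6154


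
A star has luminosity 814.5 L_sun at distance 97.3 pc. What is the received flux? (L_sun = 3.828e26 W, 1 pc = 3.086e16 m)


F = L / (4*pi*d^2) = 3.118e+29 / (4*pi*(3.003e+18)^2) = 2.752e-09

2.752e-09 W/m^2


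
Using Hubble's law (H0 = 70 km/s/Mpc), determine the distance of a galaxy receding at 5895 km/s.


d = v / H0 = 5895 / 70 = 84.2143

84.2143 Mpc


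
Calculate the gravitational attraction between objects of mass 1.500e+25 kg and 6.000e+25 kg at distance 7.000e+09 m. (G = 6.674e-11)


F = G*m1*m2/r^2 = 6.674e-11 * 1.500e+25 * 6.000e+25 / (7.000e+09)^2 = 6.674e-11 * 9.000e+50 / 4.900e+19 = 1.226e+21

1.226e+21 N


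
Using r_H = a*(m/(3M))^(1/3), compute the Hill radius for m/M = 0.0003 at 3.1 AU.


r_H = a * (m/3M)^(1/3) = 3.1 * (0.0003/3)^(1/3) = 0.1439

0.1439 AU


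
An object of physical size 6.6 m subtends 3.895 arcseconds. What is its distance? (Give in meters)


D = size / theta_rad, theta_rad = 3.895 * pi/(180*3600) = 1.888e-05, D = 349511.6101

349511.6101 m


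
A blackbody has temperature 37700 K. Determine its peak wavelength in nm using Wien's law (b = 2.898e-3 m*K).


lam_max = b / T = 2.898e-3 / 37700 = 7.687e-08 m = 76.87 nm

76.87 nm


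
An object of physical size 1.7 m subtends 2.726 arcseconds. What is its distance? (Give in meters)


D = size / theta_rad, theta_rad = 2.726 * pi/(180*3600) = 1.322e-05, D = 128631.7574

128631.7574 m


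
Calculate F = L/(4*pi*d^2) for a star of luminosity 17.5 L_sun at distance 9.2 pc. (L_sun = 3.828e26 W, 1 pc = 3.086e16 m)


F = L / (4*pi*d^2) = 6.699e+27 / (4*pi*(2.839e+17)^2) = 6.614e-09

6.614e-09 W/m^2


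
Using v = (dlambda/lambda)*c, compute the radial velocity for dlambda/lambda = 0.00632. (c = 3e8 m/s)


v = (dlambda/lambda) * c = 0.00632 * 3e8 = 1.896e+06

1.896e+06 m/s


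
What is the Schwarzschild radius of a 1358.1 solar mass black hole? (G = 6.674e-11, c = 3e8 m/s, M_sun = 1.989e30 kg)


M = 1358.1 * 1.989e30 kg = 2.7012609e+33 kg. rs = 2GM/c^2 = 2 * 6.674e-11 * 2.7012609e+33 / (3e8)^2 = 4.006e+06

4.006e+06 m


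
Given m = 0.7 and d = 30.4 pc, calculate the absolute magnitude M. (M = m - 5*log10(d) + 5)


M = m - 5*log10(d) + 5 = 0.7 - 5*log10(30.4) + 5 = -1.7144

-1.7144


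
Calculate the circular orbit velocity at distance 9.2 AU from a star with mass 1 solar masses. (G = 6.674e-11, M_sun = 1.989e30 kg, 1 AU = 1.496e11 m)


v = sqrt(GM/r) = sqrt(6.674e-11 * 1.989e+30 / 1.376e+12) = 9820.8885

9820.8885 m/s


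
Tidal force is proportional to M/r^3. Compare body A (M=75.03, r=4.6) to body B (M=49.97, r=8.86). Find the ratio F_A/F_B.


Ratio = (M1/r1^3) / (M2/r2^3) = (75.03/4.6^3) / (49.97/8.86^3) = 10.7289

10.7289


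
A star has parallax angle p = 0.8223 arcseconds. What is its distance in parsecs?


d = 1/p = 1/0.8223 = 1.2161

1.2161 pc


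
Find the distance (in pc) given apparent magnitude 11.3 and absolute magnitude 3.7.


d = 10^((m - M + 5)/5) = 10^((11.3 - 3.7 + 5)/5) = 331.1311

331.1311 pc


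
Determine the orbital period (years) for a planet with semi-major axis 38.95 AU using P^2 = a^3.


P = a^(3/2) = 38.95^1.5 = 243.0867

243.0867 years


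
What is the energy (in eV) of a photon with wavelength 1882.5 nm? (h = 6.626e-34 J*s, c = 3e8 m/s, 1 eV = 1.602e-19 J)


E = hc/lambda = 6.626e-34 * 3e8 / 1.883e-06 = 1.056e-19 J = 0.6591 eV

0.6591 eV


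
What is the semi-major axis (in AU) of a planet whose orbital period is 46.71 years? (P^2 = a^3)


a = P^(2/3) = 46.71^(2/3) = 12.97

12.97 AU


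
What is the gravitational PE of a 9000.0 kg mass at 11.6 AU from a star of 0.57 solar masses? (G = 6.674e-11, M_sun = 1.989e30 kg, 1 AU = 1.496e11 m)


M = 0.57 * 1.989e30 kg = 1.13373e+30 kg; r = 11.6 AU * 1.496e11 m/AU = 1.73536e+12 m. U = -GM*m/r = -(6.674e-11 * 1.13373e+30 * 9000.0) / 1.73536e+12 = -3.924e+11

-3.924e+11 J


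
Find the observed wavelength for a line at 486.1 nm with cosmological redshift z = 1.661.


lam_obs = lam_emit * (1 + z) = 486.1 * (1 + 1.661) = 1293.5121

1293.5121 nm


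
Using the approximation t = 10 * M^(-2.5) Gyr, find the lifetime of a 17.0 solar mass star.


t = 10 * M^(-2.5) = 10 * 17.0^(-2.5) = 0.0084

0.0084 Gyr


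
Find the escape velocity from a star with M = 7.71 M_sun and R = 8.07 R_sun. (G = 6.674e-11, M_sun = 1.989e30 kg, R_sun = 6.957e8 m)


M = 7.71 * 1.989e30 kg = 1.533519e+31 kg; R = 8.07 * 6.957e8 m = 5.614299e+09 m. v_esc = sqrt(2GM/R) = sqrt(2 * 6.674e-11 * 1.533519e+31 / 5.614299e+09) = 603816.4083

603816.4083 m/s


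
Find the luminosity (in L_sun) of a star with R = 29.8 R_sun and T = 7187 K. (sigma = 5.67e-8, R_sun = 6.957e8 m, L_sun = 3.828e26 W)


R = 29.8 * 6.957e8 m = 2.073186e+10 m. L = 4*pi*R^2*sigma*T^4 = 4*pi*(2.073186e+10)^2 * 5.67e-8 * 7187^4 = 8.170714528e+29 W. L/L_sun = 8.170714528e+29 / 3.828e26 = 2134.4604

2134.4604 L_sun
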